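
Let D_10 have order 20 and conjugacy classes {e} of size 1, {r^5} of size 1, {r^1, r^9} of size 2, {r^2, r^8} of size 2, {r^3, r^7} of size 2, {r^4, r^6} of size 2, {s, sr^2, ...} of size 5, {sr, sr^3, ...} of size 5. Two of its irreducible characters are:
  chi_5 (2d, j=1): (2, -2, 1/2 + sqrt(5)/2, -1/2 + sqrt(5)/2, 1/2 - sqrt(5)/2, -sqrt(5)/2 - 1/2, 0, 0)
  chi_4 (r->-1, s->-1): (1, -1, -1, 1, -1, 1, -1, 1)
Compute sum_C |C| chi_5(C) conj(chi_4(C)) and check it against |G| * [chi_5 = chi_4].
Sum = 0; so <chi_5, chi_4> = 0 (distinct irreducibles are orthogonal).

Working: Compute term by term over conjugacy classes (|C| * chi_5(C) * conj(chi_4(C))):
  1*(2)*conj(1) + 1*(-2)*conj(-1) + 2*(1/2 + sqrt(5)/2)*conj(-1) + 2*(-1/2 + sqrt(5)/2)*conj(1) + 2*(1/2 - sqrt(5)/2)*conj(-1) + 2*(-sqrt(5)/2 - 1/2)*conj(1) + 5*(0)*conj(-1) + 5*(0)*conj(1)
  = (2) + (2) + (-sqrt(5) - 1) + (-1 + sqrt(5)) + (-1 + sqrt(5)) + (-sqrt(5) - 1) + (0) + (0)
  = 0.
Dividing by |G| = 20 gives 0/20 = 0, matching the row-orthogonality relation <chi_5, chi_4> = [chi_5 = chi_4].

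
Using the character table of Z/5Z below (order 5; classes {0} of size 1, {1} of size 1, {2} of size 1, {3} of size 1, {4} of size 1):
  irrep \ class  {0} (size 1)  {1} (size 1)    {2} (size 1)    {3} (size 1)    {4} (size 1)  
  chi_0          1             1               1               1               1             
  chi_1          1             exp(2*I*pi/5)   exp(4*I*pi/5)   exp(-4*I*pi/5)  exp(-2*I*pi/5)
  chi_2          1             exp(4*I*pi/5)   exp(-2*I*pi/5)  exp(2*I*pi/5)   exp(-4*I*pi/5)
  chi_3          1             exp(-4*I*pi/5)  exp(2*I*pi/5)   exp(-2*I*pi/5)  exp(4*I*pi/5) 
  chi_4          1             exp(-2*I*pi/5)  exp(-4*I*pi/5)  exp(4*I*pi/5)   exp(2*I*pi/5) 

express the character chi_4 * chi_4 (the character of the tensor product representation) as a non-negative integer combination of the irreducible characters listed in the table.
chi_4 tensor chi_4 = chi_3 (all other irreducibles have multiplicity 0).

Justification: The character of a tensor product is the pointwise product (chi_4 * chi_4)(C) = chi_4(C) * chi_4(C):
  {0}: (1)*(1), {1}: (exp(-2*I*pi/5))*(exp(-2*I*pi/5)), {2}: (exp(-4*I*pi/5))*(exp(-4*I*pi/5)), {3}: (exp(4*I*pi/5))*(exp(4*I*pi/5)), {4}: (exp(2*I*pi/5))*(exp(2*I*pi/5))
so (chi_4 * chi_4) takes values
  {0} -> 1, {1} -> exp(-4*I*pi/5), {2} -> exp(2*I*pi/5), {3} -> exp(-2*I*pi/5), {4} -> exp(4*I*pi/5).
Now take the inner product of this character with each irreducible chi from the table, <chi_4*chi_4, chi> = (1/5) sum_C |C| (chi_4*chi_4)(C) conj(chi(C)):
  <chi_4*chi_4, chi_0> = (1/5)[1*(1)*conj(1) + 1*(exp(-4*I*pi/5))*conj(1) + 1*(exp(2*I*pi/5))*conj(1) + 1*(exp(-2*I*pi/5))*conj(1) + 1*(exp(4*I*pi/5))*conj(1)]
      = (1/5)[(1) + (exp(-4*I*pi/5)) + (exp(2*I*pi/5)) + (exp(-2*I*pi/5)) + (exp(4*I*pi/5))] = 0/5 = 0
  <chi_4*chi_4, chi_1> = (1/5)[1*(1)*conj(1) + 1*(exp(-4*I*pi/5))*conj(exp(2*I*pi/5)) + 1*(exp(2*I*pi/5))*conj(exp(4*I*pi/5)) + 1*(exp(-2*I*pi/5))*conj(exp(-4*I*pi/5)) + 1*(exp(4*I*pi/5))*conj(exp(-2*I*pi/5))]
      = (1/5)[(1) + (exp(4*I*pi/5)) + (exp(-2*I*pi/5)) + (exp(2*I*pi/5)) + (exp(-4*I*pi/5))] = 0/5 = 0
  <chi_4*chi_4, chi_2> = (1/5)[1*(1)*conj(1) + 1*(exp(-4*I*pi/5))*conj(exp(4*I*pi/5)) + 1*(exp(2*I*pi/5))*conj(exp(-2*I*pi/5)) + 1*(exp(-2*I*pi/5))*conj(exp(2*I*pi/5)) + 1*(exp(4*I*pi/5))*conj(exp(-4*I*pi/5))]
      = (1/5)[(1) + (exp(2*I*pi/5)) + (exp(4*I*pi/5)) + (exp(-4*I*pi/5)) + (exp(-2*I*pi/5))] = 0/5 = 0
  <chi_4*chi_4, chi_3> = (1/5)[1*(1)*conj(1) + 1*(exp(-4*I*pi/5))*conj(exp(-4*I*pi/5)) + 1*(exp(2*I*pi/5))*conj(exp(2*I*pi/5)) + 1*(exp(-2*I*pi/5))*conj(exp(-2*I*pi/5)) + 1*(exp(4*I*pi/5))*conj(exp(4*I*pi/5))]
      = (1/5)[(1) + (1) + (1) + (1) + (1)] = 5/5 = 1
  <chi_4*chi_4, chi_4> = (1/5)[1*(1)*conj(1) + 1*(exp(-4*I*pi/5))*conj(exp(-2*I*pi/5)) + 1*(exp(2*I*pi/5))*conj(exp(-4*I*pi/5)) + 1*(exp(-2*I*pi/5))*conj(exp(4*I*pi/5)) + 1*(exp(4*I*pi/5))*conj(exp(2*I*pi/5))]
      = (1/5)[(1) + (exp(-2*I*pi/5)) + (exp(-4*I*pi/5)) + (exp(4*I*pi/5)) + (exp(2*I*pi/5))] = 0/5 = 0
(Exp terms are combined using exp(i*s)*conj(exp(i*t)) = exp(i*(s-t)), and sums of them are collapsed using the identity that for every m > 1 the m distinct m-th roots of unity sum to 0, e.g. 1 + exp(2*I*pi/3) + exp(-2*I*pi/3) = 0.)
Hence the multiplicities are chi_3: 1. Dimension check: dim(chi_4)*dim(chi_4) = 1*1 = 1 and sum (mult * dim) = 1*1 = 1.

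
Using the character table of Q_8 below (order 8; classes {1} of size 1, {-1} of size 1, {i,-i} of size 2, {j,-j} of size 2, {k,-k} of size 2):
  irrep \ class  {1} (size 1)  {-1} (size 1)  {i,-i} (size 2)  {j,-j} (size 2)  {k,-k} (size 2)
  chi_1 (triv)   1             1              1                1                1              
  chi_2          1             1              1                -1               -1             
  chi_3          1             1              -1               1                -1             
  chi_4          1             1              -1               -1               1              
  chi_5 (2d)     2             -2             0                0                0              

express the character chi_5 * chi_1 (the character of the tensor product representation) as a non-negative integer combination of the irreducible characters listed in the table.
chi_5 tensor chi_1 = chi_5 (all other irreducibles have multiplicity 0).

Working: The character of a tensor product is the pointwise product (chi_5 * chi_1)(C) = chi_5(C) * chi_1(C):
  {1}: (2)*(1), {-1}: (-2)*(1), {i,-i}: (0)*(1), {j,-j}: (0)*(1), {k,-k}: (0)*(1)
so (chi_5 * chi_1) takes values
  {1} -> 2, {-1} -> -2, {i,-i} -> 0, {j,-j} -> 0, {k,-k} -> 0.
Now take the inner product of this character with each irreducible chi from the table, <chi_5*chi_1, chi> = (1/8) sum_C |C| (chi_5*chi_1)(C) conj(chi(C)):
  <chi_5*chi_1, chi_1> = (1/8)[1*(2)*conj(1) + 1*(-2)*conj(1) + 2*(0)*conj(1) + 2*(0)*conj(1) + 2*(0)*conj(1)]
      = (1/8)[(2) + (-2) + (0) + (0) + (0)] = 0/8 = 0
  <chi_5*chi_1, chi_2> = (1/8)[1*(2)*conj(1) + 1*(-2)*conj(1) + 2*(0)*conj(1) + 2*(0)*conj(-1) + 2*(0)*conj(-1)]
      = (1/8)[(2) + (-2) + (0) + (0) + (0)] = 0/8 = 0
  <chi_5*chi_1, chi_3> = (1/8)[1*(2)*conj(1) + 1*(-2)*conj(1) + 2*(0)*conj(-1) + 2*(0)*conj(1) + 2*(0)*conj(-1)]
      = (1/8)[(2) + (-2) + (0) + (0) + (0)] = 0/8 = 0
  <chi_5*chi_1, chi_4> = (1/8)[1*(2)*conj(1) + 1*(-2)*conj(1) + 2*(0)*conj(-1) + 2*(0)*conj(-1) + 2*(0)*conj(1)]
      = (1/8)[(2) + (-2) + (0) + (0) + (0)] = 0/8 = 0
  <chi_5*chi_1, chi_5> = (1/8)[1*(2)*conj(2) + 1*(-2)*conj(-2) + 2*(0)*conj(0) + 2*(0)*conj(0) + 2*(0)*conj(0)]
      = (1/8)[(4) + (4) + (0) + (0) + (0)] = 8/8 = 1
Hence the multiplicities are chi_5: 1. Dimension check: dim(chi_5)*dim(chi_1) = 2*1 = 2 and sum (mult * dim) = 1*2 = 2.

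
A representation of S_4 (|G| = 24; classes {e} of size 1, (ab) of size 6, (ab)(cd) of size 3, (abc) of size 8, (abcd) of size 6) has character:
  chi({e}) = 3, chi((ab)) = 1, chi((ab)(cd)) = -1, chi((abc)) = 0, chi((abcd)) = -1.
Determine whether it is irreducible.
Irreducible: <chi, chi> = 1.

Details: <chi, chi> = (1/|G|) sum_C |C| * |chi(C)|^2 = (1/24)[1*|3|^2 + 6*|1|^2 + 3*|-1|^2 + 8*|0|^2 + 6*|-1|^2]
  = (1/24)[(9) + (6) + (3) + (0) + (6)] = 24/24 = 1.
A character is irreducible iff <chi, chi> = 1, so this representation is irreducible.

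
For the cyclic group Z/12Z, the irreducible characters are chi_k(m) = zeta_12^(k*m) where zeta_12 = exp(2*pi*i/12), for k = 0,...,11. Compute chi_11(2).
chi_11(2) = zeta_12^22 = exp(-I*pi/3)

Derivation: chi_11(2) = zeta_12^(11*2) = zeta_12^22. Since zeta_12^12 = 1, this equals zeta_12^10 = exp(2*pi*i*10/12) = exp(-I*pi/3).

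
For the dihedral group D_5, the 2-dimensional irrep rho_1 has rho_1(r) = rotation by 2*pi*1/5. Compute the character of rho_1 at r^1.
chi_{rho_1}(r^1) = 2*cos(2*pi*1*1/5) = -1/2 + sqrt(5)/2

Solution. rho_1(r^1) is rotation by angle 2*pi*1*1/5, whose trace is 2*cos(2*pi*1*1/5) = -1/2 + sqrt(5)/2.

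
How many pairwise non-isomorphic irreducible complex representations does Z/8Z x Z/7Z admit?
56

The number of irreducible complex representations of a finite group equals its number of conjugacy classes. Z/8Z x Z/7Z is abelian of order 56, so every element is its own conjugacy class: 56 classes, so Z/8Z x Z/7Z (order 56) has exactly 56 irreducible complex representations.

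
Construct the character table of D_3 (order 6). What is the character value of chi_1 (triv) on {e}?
Conjugacy classes: {e} of size 1, {r^1, r^2} of size 2, {s, sr, ..., sr^2} of size 3.
Character table:
  irrep \ class              {e} (size 1)  {r^1, r^2} (size 2)  {s, sr, ..., sr^2} (size 3)
  chi_1 (triv)               1             1                    1                          
  chi_2 (sign: r->1, s->-1)  1             1                    -1                         
  chi_3 (2d, j=1)            2             -1                   0                          

Spot check: chi_1 (triv) on {e} = 1.

Argument: D_3 has order 2*3 = 6 with 3 conjugacy classes, hence 3 irreducibles. Sum of squared dims 1 + 1 + 4 = 6 = |G|. Linear characters come from the abelianisation; the 2-dimensional irreps have character r^k -> 2*cos(2*pi*j*k/3), reflections -> 0.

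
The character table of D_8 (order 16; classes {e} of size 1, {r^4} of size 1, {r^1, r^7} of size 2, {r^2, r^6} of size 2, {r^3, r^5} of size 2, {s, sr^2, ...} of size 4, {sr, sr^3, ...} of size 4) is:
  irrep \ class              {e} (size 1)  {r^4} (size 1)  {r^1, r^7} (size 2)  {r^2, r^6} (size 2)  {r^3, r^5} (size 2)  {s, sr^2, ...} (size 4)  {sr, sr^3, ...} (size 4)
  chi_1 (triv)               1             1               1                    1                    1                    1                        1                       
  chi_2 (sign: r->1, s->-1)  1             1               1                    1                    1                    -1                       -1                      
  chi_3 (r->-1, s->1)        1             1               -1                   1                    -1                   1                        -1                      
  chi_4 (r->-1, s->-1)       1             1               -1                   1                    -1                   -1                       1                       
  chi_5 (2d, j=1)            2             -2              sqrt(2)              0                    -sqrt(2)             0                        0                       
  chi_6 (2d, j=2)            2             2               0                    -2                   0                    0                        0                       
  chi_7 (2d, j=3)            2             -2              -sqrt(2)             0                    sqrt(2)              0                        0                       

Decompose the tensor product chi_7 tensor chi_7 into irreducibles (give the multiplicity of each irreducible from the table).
chi_7 tensor chi_7 = chi_1 + chi_2 + chi_6 (all other irreducibles have multiplicity 0).

Reasoning: The character of a tensor product is the pointwise product (chi_7 * chi_7)(C) = chi_7(C) * chi_7(C):
  {e}: (2)*(2), {r^4}: (-2)*(-2), {r^1, r^7}: (-sqrt(2))*(-sqrt(2)), {r^2, r^6}: (0)*(0), {r^3, r^5}: (sqrt(2))*(sqrt(2)), {s, sr^2, ...}: (0)*(0), {sr, sr^3, ...}: (0)*(0)
so (chi_7 * chi_7) takes values
  {e} -> 4, {r^4} -> 4, {r^1, r^7} -> 2, {r^2, r^6} -> 0, {r^3, r^5} -> 2, {s, sr^2, ...} -> 0, {sr, sr^3, ...} -> 0.
Now take the inner product of this character with each irreducible chi from the table, <chi_7*chi_7, chi> = (1/16) sum_C |C| (chi_7*chi_7)(C) conj(chi(C)):
  <chi_7*chi_7, chi_1> = (1/16)[1*(4)*conj(1) + 1*(4)*conj(1) + 2*(2)*conj(1) + 2*(0)*conj(1) + 2*(2)*conj(1) + 4*(0)*conj(1) + 4*(0)*conj(1)]
      = (1/16)[(4) + (4) + (4) + (0) + (4) + (0) + (0)] = 16/16 = 1
  <chi_7*chi_7, chi_2> = (1/16)[1*(4)*conj(1) + 1*(4)*conj(1) + 2*(2)*conj(1) + 2*(0)*conj(1) + 2*(2)*conj(1) + 4*(0)*conj(-1) + 4*(0)*conj(-1)]
      = (1/16)[(4) + (4) + (4) + (0) + (4) + (0) + (0)] = 16/16 = 1
  <chi_7*chi_7, chi_3> = (1/16)[1*(4)*conj(1) + 1*(4)*conj(1) + 2*(2)*conj(-1) + 2*(0)*conj(1) + 2*(2)*conj(-1) + 4*(0)*conj(1) + 4*(0)*conj(-1)]
      = (1/16)[(4) + (4) + (-4) + (0) + (-4) + (0) + (0)] = 0/16 = 0
  <chi_7*chi_7, chi_4> = (1/16)[1*(4)*conj(1) + 1*(4)*conj(1) + 2*(2)*conj(-1) + 2*(0)*conj(1) + 2*(2)*conj(-1) + 4*(0)*conj(-1) + 4*(0)*conj(1)]
      = (1/16)[(4) + (4) + (-4) + (0) + (-4) + (0) + (0)] = 0/16 = 0
  <chi_7*chi_7, chi_5> = (1/16)[1*(4)*conj(2) + 1*(4)*conj(-2) + 2*(2)*conj(sqrt(2)) + 2*(0)*conj(0) + 2*(2)*conj(-sqrt(2)) + 4*(0)*conj(0) + 4*(0)*conj(0)]
      = (1/16)[(8) + (-8) + (4*sqrt(2)) + (0) + (-4*sqrt(2)) + (0) + (0)] = 0/16 = 0
  <chi_7*chi_7, chi_6> = (1/16)[1*(4)*conj(2) + 1*(4)*conj(2) + 2*(2)*conj(0) + 2*(0)*conj(-2) + 2*(2)*conj(0) + 4*(0)*conj(0) + 4*(0)*conj(0)]
      = (1/16)[(8) + (8) + (0) + (0) + (0) + (0) + (0)] = 16/16 = 1
  <chi_7*chi_7, chi_7> = (1/16)[1*(4)*conj(2) + 1*(4)*conj(-2) + 2*(2)*conj(-sqrt(2)) + 2*(0)*conj(0) + 2*(2)*conj(sqrt(2)) + 4*(0)*conj(0) + 4*(0)*conj(0)]
      = (1/16)[(8) + (-8) + (-4*sqrt(2)) + (0) + (4*sqrt(2)) + (0) + (0)] = 0/16 = 0
Hence the multiplicities are chi_1: 1, chi_2: 1, chi_6: 1. Dimension check: dim(chi_7)*dim(chi_7) = 2*2 = 4 and sum (mult * dim) = 1*1 + 1*1 + 1*2 = 4.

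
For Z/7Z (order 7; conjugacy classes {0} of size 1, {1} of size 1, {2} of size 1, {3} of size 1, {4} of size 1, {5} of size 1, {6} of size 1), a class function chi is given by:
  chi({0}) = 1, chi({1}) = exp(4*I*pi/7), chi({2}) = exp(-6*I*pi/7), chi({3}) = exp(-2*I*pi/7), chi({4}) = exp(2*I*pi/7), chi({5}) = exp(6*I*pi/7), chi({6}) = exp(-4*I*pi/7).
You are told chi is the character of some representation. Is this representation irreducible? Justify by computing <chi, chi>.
Irreducible: <chi, chi> = 1.

Justification: <chi, chi> = (1/|G|) sum_C |C| * |chi(C)|^2 = (1/7)[1*|1|^2 + 1*|exp(4*I*pi/7)|^2 + 1*|exp(-6*I*pi/7)|^2 + 1*|exp(-2*I*pi/7)|^2 + 1*|exp(2*I*pi/7)|^2 + 1*|exp(6*I*pi/7)|^2 + 1*|exp(-4*I*pi/7)|^2]
  = (1/7)[(1) + (1) + (1) + (1) + (1) + (1) + (1)] = 7/7 = 1.
(Exp terms are combined using exp(i*s)*conj(exp(i*t)) = exp(i*(s-t)), and sums of them are collapsed using the identity that for every m > 1 the m distinct m-th roots of unity sum to 0, e.g. 1 + exp(2*I*pi/3) + exp(-2*I*pi/3) = 0.)
A character is irreducible iff <chi, chi> = 1, so this representation is irreducible.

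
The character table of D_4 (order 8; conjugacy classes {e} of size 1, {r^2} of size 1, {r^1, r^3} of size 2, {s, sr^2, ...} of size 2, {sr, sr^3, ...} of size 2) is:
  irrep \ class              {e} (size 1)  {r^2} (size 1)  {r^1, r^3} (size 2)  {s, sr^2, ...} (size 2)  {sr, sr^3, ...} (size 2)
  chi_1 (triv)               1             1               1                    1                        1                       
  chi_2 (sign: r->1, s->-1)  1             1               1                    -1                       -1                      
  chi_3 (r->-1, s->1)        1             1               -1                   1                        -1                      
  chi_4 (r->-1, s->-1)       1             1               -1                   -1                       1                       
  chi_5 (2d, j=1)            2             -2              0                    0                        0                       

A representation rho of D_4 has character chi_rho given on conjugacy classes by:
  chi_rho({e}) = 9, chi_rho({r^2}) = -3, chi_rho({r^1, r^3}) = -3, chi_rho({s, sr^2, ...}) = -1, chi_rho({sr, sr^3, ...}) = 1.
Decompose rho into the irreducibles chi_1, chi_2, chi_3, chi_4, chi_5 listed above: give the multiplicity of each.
Multiplicities: chi_1: 0, chi_2: 0, chi_3: 1, chi_4: 2, chi_5: 3.

Details: Use <chi_rho, chi> = (1/|G|) sum_C |C| * chi_rho(C) * conj(chi(C)) with |G| = 8 for each irreducible chi in the table:
  <chi_rho, chi_1> = (1/8)[1*(9)*conj(1) + 1*(-3)*conj(1) + 2*(-3)*conj(1) + 2*(-1)*conj(1) + 2*(1)*conj(1)]
      = (1/8)[(9) + (-3) + (-6) + (-2) + (2)] = 0/8 = 0
  <chi_rho, chi_2> = (1/8)[1*(9)*conj(1) + 1*(-3)*conj(1) + 2*(-3)*conj(1) + 2*(-1)*conj(-1) + 2*(1)*conj(-1)]
      = (1/8)[(9) + (-3) + (-6) + (2) + (-2)] = 0/8 = 0
  <chi_rho, chi_3> = (1/8)[1*(9)*conj(1) + 1*(-3)*conj(1) + 2*(-3)*conj(-1) + 2*(-1)*conj(1) + 2*(1)*conj(-1)]
      = (1/8)[(9) + (-3) + (6) + (-2) + (-2)] = 8/8 = 1
  <chi_rho, chi_4> = (1/8)[1*(9)*conj(1) + 1*(-3)*conj(1) + 2*(-3)*conj(-1) + 2*(-1)*conj(-1) + 2*(1)*conj(1)]
      = (1/8)[(9) + (-3) + (6) + (2) + (2)] = 16/8 = 2
  <chi_rho, chi_5> = (1/8)[1*(9)*conj(2) + 1*(-3)*conj(-2) + 2*(-3)*conj(0) + 2*(-1)*conj(0) + 2*(1)*conj(0)]
      = (1/8)[(18) + (6) + (0) + (0) + (0)] = 24/8 = 3
Dimension check: dim(rho) = sum (mult * dim) = 0*1 + 0*1 + 1*1 + 2*1 + 3*2 = 9 = chi_rho(e) = 9.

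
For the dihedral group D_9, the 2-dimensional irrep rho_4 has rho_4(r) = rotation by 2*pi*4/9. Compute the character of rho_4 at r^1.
chi_{rho_4}(r^1) = 2*cos(2*pi*4*1/9) = -2*cos(pi/9)

Explanation: rho_4(r^1) is rotation by angle 2*pi*4*1/9, whose trace is 2*cos(2*pi*4*1/9) = -2*cos(pi/9).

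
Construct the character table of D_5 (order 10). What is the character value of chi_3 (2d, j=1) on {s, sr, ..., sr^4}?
Conjugacy classes: {e} of size 1, {r^1, r^4} of size 2, {r^2, r^3} of size 2, {s, sr, ..., sr^4} of size 5.
Character table:
  irrep \ class              {e} (size 1)  {r^1, r^4} (size 2)  {r^2, r^3} (size 2)  {s, sr, ..., sr^4} (size 5)
  chi_1 (triv)               1             1                    1                    1                          
  chi_2 (sign: r->1, s->-1)  1             1                    1                    -1                         
  chi_3 (2d, j=1)            2             -1/2 + sqrt(5)/2     -sqrt(5)/2 - 1/2     0                          
  chi_4 (2d, j=2)            2             -sqrt(5)/2 - 1/2     -1/2 + sqrt(5)/2     0                          

Spot check: chi_3 (2d, j=1) on {s, sr, ..., sr^4} = 0.

D_5 has order 2*5 = 10 with 4 conjugacy classes, hence 4 irreducibles. Sum of squared dims 1 + 1 + 4 + 4 = 10 = |G|. Linear characters come from the abelianisation; the 2-dimensional irreps have character r^k -> 2*cos(2*pi*j*k/5), reflections -> 0.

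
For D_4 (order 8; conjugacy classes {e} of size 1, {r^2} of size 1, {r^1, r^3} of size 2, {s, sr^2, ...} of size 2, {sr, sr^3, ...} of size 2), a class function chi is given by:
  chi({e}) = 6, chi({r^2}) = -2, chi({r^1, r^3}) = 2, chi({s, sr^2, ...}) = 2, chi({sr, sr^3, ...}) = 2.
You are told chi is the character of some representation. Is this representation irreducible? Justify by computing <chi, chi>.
Not irreducible (reducible): <chi, chi> = 8 > 1.

Working: <chi, chi> = (1/|G|) sum_C |C| * |chi(C)|^2 = (1/8)[1*|6|^2 + 1*|-2|^2 + 2*|2|^2 + 2*|2|^2 + 2*|2|^2]
  = (1/8)[(36) + (4) + (8) + (8) + (8)] = 64/8 = 8.
A character is irreducible iff <chi, chi> = 1, so this representation is reducible.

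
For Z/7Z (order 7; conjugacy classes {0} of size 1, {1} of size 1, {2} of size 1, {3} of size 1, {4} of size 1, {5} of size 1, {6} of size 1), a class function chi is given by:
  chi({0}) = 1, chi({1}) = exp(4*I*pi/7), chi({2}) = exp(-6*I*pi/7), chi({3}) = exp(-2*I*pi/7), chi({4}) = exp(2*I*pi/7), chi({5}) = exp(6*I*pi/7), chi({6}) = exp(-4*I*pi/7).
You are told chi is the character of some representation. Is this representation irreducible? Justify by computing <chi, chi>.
Irreducible: <chi, chi> = 1.

Reasoning: <chi, chi> = (1/|G|) sum_C |C| * |chi(C)|^2 = (1/7)[1*|1|^2 + 1*|exp(4*I*pi/7)|^2 + 1*|exp(-6*I*pi/7)|^2 + 1*|exp(-2*I*pi/7)|^2 + 1*|exp(2*I*pi/7)|^2 + 1*|exp(6*I*pi/7)|^2 + 1*|exp(-4*I*pi/7)|^2]
  = (1/7)[(1) + (1) + (1) + (1) + (1) + (1) + (1)] = 7/7 = 1.
(Exp terms are combined using exp(i*s)*conj(exp(i*t)) = exp(i*(s-t)), and sums of them are collapsed using the identity that for every m > 1 the m distinct m-th roots of unity sum to 0, e.g. 1 + exp(2*I*pi/3) + exp(-2*I*pi/3) = 0.)
A character is irreducible iff <chi, chi> = 1, so this representation is irreducible.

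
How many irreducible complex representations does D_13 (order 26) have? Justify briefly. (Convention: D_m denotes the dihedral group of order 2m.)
8

The number of irreducible complex representations of a finite group equals its number of conjugacy classes. D_13 has 8 conjugacy classes ((n+3)/2 for n odd), so D_13 (order 26) has exactly 8 irreducible complex representations.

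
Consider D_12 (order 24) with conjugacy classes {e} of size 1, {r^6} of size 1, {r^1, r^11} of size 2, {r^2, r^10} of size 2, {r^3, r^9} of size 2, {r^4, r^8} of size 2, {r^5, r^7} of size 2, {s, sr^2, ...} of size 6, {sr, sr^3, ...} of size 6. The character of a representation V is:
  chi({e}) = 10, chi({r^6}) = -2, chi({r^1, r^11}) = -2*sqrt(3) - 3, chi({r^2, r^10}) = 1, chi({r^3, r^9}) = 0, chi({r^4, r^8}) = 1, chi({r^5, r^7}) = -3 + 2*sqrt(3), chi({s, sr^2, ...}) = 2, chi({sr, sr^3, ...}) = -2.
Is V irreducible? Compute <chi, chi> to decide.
Not irreducible (reducible): <chi, chi> = 10 > 1.

Justification: <chi, chi> = (1/|G|) sum_C |C| * |chi(C)|^2 = (1/24)[1*|10|^2 + 1*|-2|^2 + 2*|-2*sqrt(3) - 3|^2 + 2*|1|^2 + 2*|0|^2 + 2*|1|^2 + 2*|-3 + 2*sqrt(3)|^2 + 6*|2|^2 + 6*|-2|^2]
  = (1/24)[(100) + (4) + (24*sqrt(3) + 42) + (2) + (0) + (2) + (42 - 24*sqrt(3)) + (24) + (24)] = 240/24 = 10.
A character is irreducible iff <chi, chi> = 1, so this representation is reducible.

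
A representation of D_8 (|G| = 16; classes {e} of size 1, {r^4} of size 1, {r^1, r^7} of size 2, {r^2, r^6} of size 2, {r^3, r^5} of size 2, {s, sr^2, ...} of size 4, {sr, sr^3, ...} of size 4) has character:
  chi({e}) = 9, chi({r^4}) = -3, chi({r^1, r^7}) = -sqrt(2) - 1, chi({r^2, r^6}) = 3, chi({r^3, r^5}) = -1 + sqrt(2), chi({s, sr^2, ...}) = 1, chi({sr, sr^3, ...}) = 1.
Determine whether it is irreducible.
Not irreducible (reducible): <chi, chi> = 8 > 1.

Solution. <chi, chi> = (1/|G|) sum_C |C| * |chi(C)|^2 = (1/16)[1*|9|^2 + 1*|-3|^2 + 2*|-sqrt(2) - 1|^2 + 2*|3|^2 + 2*|-1 + sqrt(2)|^2 + 4*|1|^2 + 4*|1|^2]
  = (1/16)[(81) + (9) + (4*sqrt(2) + 6) + (18) + (6 - 4*sqrt(2)) + (4) + (4)] = 128/16 = 8.
A character is irreducible iff <chi, chi> = 1, so this representation is reducible.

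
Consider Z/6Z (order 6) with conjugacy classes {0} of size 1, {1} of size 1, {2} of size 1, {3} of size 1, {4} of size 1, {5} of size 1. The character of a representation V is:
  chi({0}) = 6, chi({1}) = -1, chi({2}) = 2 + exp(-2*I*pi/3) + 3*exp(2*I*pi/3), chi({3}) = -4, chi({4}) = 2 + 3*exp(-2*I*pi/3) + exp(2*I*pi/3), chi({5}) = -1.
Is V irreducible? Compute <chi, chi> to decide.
Not irreducible (reducible): <chi, chi> = 10 > 1.

Reasoning: <chi, chi> = (1/|G|) sum_C |C| * |chi(C)|^2 = (1/6)[1*|6|^2 + 1*|-1|^2 + 1*|2 + exp(-2*I*pi/3) + 3*exp(2*I*pi/3)|^2 + 1*|-4|^2 + 1*|2 + 3*exp(-2*I*pi/3) + exp(2*I*pi/3)|^2 + 1*|-1|^2]
  = (1/6)[(36) + (1) + (3) + (16) + (3) + (1)] = 60/6 = 10.
(Exp terms are combined using exp(i*s)*conj(exp(i*t)) = exp(i*(s-t)), and sums of them are collapsed using the identity that for every m > 1 the m distinct m-th roots of unity sum to 0, e.g. 1 + exp(2*I*pi/3) + exp(-2*I*pi/3) = 0.)
A character is irreducible iff <chi, chi> = 1, so this representation is reducible.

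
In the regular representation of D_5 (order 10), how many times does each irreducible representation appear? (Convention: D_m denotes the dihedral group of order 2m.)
Each irreducible V_i of dimension d_i appears with multiplicity d_i, i.e. rho_reg = (direct sum over all irreducibles V_i) d_i V_i. The irreducible dimensions for D_5 are 1, 1, 2, 2: 2 irreducibles of dimension 1, each with multiplicity 1; 2 irreducibles of dimension 2, each with multiplicity 2. Total dimension 2*1*1 + 2*2*2 = 10 = |G|.

Justification: General theorem: in the regular representation of a finite group G, each irreducible appears with multiplicity equal to its dimension. Check: dim(rho_reg) = sum d_i^2 = 1 + 1 + 4 + 4 = 10 = |G|.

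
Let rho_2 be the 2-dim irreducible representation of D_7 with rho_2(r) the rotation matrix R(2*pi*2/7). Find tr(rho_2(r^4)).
chi_{rho_2}(r^4) = 2*cos(2*pi*2*4/7) = 2*cos(16*pi/7)

Details: rho_2(r^4) is rotation by angle 2*pi*2*4/7, whose trace is 2*cos(2*pi*2*4/7) = 2*cos(16*pi/7).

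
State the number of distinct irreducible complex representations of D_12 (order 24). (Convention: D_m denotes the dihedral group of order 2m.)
9

Explanation: The number of irreducible complex representations of a finite group equals its number of conjugacy classes. D_12 has 9 conjugacy classes (n/2 + 3 for n even), so D_12 (order 24) has exactly 9 irreducible complex representations.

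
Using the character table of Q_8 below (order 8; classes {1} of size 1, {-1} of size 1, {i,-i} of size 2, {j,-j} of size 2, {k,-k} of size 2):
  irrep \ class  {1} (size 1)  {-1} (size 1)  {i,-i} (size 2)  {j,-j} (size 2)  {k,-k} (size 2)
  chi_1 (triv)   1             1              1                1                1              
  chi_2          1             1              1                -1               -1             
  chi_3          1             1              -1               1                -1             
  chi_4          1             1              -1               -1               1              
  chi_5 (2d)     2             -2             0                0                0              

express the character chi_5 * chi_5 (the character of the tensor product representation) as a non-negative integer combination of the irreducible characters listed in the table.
chi_5 tensor chi_5 = chi_1 + chi_2 + chi_3 + chi_4 (all other irreducibles have multiplicity 0).

The character of a tensor product is the pointwise product (chi_5 * chi_5)(C) = chi_5(C) * chi_5(C):
  {1}: (2)*(2), {-1}: (-2)*(-2), {i,-i}: (0)*(0), {j,-j}: (0)*(0), {k,-k}: (0)*(0)
so (chi_5 * chi_5) takes values
  {1} -> 4, {-1} -> 4, {i,-i} -> 0, {j,-j} -> 0, {k,-k} -> 0.
Now take the inner product of this character with each irreducible chi from the table, <chi_5*chi_5, chi> = (1/8) sum_C |C| (chi_5*chi_5)(C) conj(chi(C)):
  <chi_5*chi_5, chi_1> = (1/8)[1*(4)*conj(1) + 1*(4)*conj(1) + 2*(0)*conj(1) + 2*(0)*conj(1) + 2*(0)*conj(1)]
      = (1/8)[(4) + (4) + (0) + (0) + (0)] = 8/8 = 1
  <chi_5*chi_5, chi_2> = (1/8)[1*(4)*conj(1) + 1*(4)*conj(1) + 2*(0)*conj(1) + 2*(0)*conj(-1) + 2*(0)*conj(-1)]
      = (1/8)[(4) + (4) + (0) + (0) + (0)] = 8/8 = 1
  <chi_5*chi_5, chi_3> = (1/8)[1*(4)*conj(1) + 1*(4)*conj(1) + 2*(0)*conj(-1) + 2*(0)*conj(1) + 2*(0)*conj(-1)]
      = (1/8)[(4) + (4) + (0) + (0) + (0)] = 8/8 = 1
  <chi_5*chi_5, chi_4> = (1/8)[1*(4)*conj(1) + 1*(4)*conj(1) + 2*(0)*conj(-1) + 2*(0)*conj(-1) + 2*(0)*conj(1)]
      = (1/8)[(4) + (4) + (0) + (0) + (0)] = 8/8 = 1
  <chi_5*chi_5, chi_5> = (1/8)[1*(4)*conj(2) + 1*(4)*conj(-2) + 2*(0)*conj(0) + 2*(0)*conj(0) + 2*(0)*conj(0)]
      = (1/8)[(8) + (-8) + (0) + (0) + (0)] = 0/8 = 0
Hence the multiplicities are chi_1: 1, chi_2: 1, chi_3: 1, chi_4: 1. Dimension check: dim(chi_5)*dim(chi_5) = 2*2 = 4 and sum (mult * dim) = 1*1 + 1*1 + 1*1 + 1*1 = 4.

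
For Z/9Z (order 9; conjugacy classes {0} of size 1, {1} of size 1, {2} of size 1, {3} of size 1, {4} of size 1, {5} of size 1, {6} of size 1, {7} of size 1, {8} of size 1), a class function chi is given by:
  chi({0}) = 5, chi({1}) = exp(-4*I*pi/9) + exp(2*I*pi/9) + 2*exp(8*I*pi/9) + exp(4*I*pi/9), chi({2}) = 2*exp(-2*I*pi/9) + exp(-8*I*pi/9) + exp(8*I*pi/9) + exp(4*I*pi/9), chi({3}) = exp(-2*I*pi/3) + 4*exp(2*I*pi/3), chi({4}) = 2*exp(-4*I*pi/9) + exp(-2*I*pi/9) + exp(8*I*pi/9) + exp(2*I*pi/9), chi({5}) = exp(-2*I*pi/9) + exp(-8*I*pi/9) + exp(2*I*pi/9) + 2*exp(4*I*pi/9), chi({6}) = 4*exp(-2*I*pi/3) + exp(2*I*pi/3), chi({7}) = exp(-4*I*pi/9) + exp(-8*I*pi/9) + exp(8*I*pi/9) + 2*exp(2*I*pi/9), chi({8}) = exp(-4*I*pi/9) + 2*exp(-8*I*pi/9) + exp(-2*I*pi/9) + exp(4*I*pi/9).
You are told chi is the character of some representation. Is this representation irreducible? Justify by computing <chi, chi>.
Not irreducible (reducible): <chi, chi> = 7 > 1.

Argument: <chi, chi> = (1/|G|) sum_C |C| * |chi(C)|^2 = (1/9)[1*|5|^2 + 1*|exp(-4*I*pi/9) + exp(2*I*pi/9) + 2*exp(8*I*pi/9) + exp(4*I*pi/9)|^2 + 1*|2*exp(-2*I*pi/9) + exp(-8*I*pi/9) + exp(8*I*pi/9) + exp(4*I*pi/9)|^2 + 1*|exp(-2*I*pi/3) + 4*exp(2*I*pi/3)|^2 + 1*|2*exp(-4*I*pi/9) + exp(-2*I*pi/9) + exp(8*I*pi/9) + exp(2*I*pi/9)|^2 + 1*|exp(-2*I*pi/9) + exp(-8*I*pi/9) + exp(2*I*pi/9) + 2*exp(4*I*pi/9)|^2 + 1*|4*exp(-2*I*pi/3) + exp(2*I*pi/3)|^2 + 1*|exp(-4*I*pi/9) + exp(-8*I*pi/9) + exp(8*I*pi/9) + 2*exp(2*I*pi/9)|^2 + 1*|exp(-4*I*pi/9) + 2*exp(-8*I*pi/9) + exp(-2*I*pi/9) + exp(4*I*pi/9)|^2]
  = (1/9)[(25) + (7 + 5*exp(-2*I*pi/3) + 2*exp(-4*I*pi/9) + exp(-2*I*pi/9) + exp(-8*I*pi/9) + exp(8*I*pi/9) + exp(2*I*pi/9) + 2*exp(4*I*pi/9) + 5*exp(2*I*pi/3)) + (7 + 5*exp(-2*I*pi/3) + exp(-4*I*pi/9) + 2*exp(-8*I*pi/9) + exp(-2*I*pi/9) + exp(2*I*pi/9) + 2*exp(8*I*pi/9) + exp(4*I*pi/9) + 5*exp(2*I*pi/3)) + (13) + (7 + 5*exp(-2*I*pi/3) + 2*exp(-2*I*pi/9) + exp(-4*I*pi/9) + exp(-8*I*pi/9) + exp(8*I*pi/9) + exp(4*I*pi/9) + 2*exp(2*I*pi/9) + 5*exp(2*I*pi/3)) + (7 + 5*exp(-2*I*pi/3) + 2*exp(-2*I*pi/9) + exp(-4*I*pi/9) + exp(-8*I*pi/9) + exp(8*I*pi/9) + exp(4*I*pi/9) + 2*exp(2*I*pi/9) + 5*exp(2*I*pi/3)) + (13) + (7 + 5*exp(-2*I*pi/3) + exp(-4*I*pi/9) + 2*exp(-8*I*pi/9) + exp(-2*I*pi/9) + exp(2*I*pi/9) + 2*exp(8*I*pi/9) + exp(4*I*pi/9) + 5*exp(2*I*pi/3)) + (7 + 5*exp(-2*I*pi/3) + 2*exp(-4*I*pi/9) + exp(-2*I*pi/9) + exp(-8*I*pi/9) + exp(8*I*pi/9) + exp(2*I*pi/9) + 2*exp(4*I*pi/9) + 5*exp(2*I*pi/3))] = 63/9 = 7.
(Exp terms are combined using exp(i*s)*conj(exp(i*t)) = exp(i*(s-t)), and sums of them are collapsed using the identity that for every m > 1 the m distinct m-th roots of unity sum to 0, e.g. 1 + exp(2*I*pi/3) + exp(-2*I*pi/3) = 0.)
A character is irreducible iff <chi, chi> = 1, so this representation is reducible.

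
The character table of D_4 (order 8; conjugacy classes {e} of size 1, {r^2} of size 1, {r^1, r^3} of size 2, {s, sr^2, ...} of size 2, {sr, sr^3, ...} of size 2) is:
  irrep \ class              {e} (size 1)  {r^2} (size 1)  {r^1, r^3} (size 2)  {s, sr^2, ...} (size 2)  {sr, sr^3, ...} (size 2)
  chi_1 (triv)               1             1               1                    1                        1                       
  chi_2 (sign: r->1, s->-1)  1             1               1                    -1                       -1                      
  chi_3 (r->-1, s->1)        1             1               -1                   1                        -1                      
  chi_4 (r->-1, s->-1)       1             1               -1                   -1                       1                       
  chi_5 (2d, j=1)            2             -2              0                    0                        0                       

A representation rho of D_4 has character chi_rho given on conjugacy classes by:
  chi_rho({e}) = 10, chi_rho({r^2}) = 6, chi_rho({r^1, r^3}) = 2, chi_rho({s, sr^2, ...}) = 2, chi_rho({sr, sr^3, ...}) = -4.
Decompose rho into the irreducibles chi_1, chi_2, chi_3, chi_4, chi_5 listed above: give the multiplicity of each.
Multiplicities: chi_1: 2, chi_2: 3, chi_3: 3, chi_4: 0, chi_5: 1.

Argument: Use <chi_rho, chi> = (1/|G|) sum_C |C| * chi_rho(C) * conj(chi(C)) with |G| = 8 for each irreducible chi in the table:
  <chi_rho, chi_1> = (1/8)[1*(10)*conj(1) + 1*(6)*conj(1) + 2*(2)*conj(1) + 2*(2)*conj(1) + 2*(-4)*conj(1)]
      = (1/8)[(10) + (6) + (4) + (4) + (-8)] = 16/8 = 2
  <chi_rho, chi_2> = (1/8)[1*(10)*conj(1) + 1*(6)*conj(1) + 2*(2)*conj(1) + 2*(2)*conj(-1) + 2*(-4)*conj(-1)]
      = (1/8)[(10) + (6) + (4) + (-4) + (8)] = 24/8 = 3
  <chi_rho, chi_3> = (1/8)[1*(10)*conj(1) + 1*(6)*conj(1) + 2*(2)*conj(-1) + 2*(2)*conj(1) + 2*(-4)*conj(-1)]
      = (1/8)[(10) + (6) + (-4) + (4) + (8)] = 24/8 = 3
  <chi_rho, chi_4> = (1/8)[1*(10)*conj(1) + 1*(6)*conj(1) + 2*(2)*conj(-1) + 2*(2)*conj(-1) + 2*(-4)*conj(1)]
      = (1/8)[(10) + (6) + (-4) + (-4) + (-8)] = 0/8 = 0
  <chi_rho, chi_5> = (1/8)[1*(10)*conj(2) + 1*(6)*conj(-2) + 2*(2)*conj(0) + 2*(2)*conj(0) + 2*(-4)*conj(0)]
      = (1/8)[(20) + (-12) + (0) + (0) + (0)] = 8/8 = 1
Dimension check: dim(rho) = sum (mult * dim) = 2*1 + 3*1 + 3*1 + 0*1 + 1*2 = 10 = chi_rho(e) = 10.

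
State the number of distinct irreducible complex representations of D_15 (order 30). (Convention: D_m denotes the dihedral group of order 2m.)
9

Justification: The number of irreducible complex representations of a finite group equals its number of conjugacy classes. D_15 has 9 conjugacy classes ((n+3)/2 for n odd), so D_15 (order 30) has exactly 9 irreducible complex representations.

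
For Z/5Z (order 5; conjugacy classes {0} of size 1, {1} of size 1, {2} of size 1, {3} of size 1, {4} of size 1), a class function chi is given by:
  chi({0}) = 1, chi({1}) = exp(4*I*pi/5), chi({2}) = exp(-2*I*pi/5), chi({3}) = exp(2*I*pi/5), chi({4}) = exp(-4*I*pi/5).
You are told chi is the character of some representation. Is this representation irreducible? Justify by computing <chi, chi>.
Irreducible: <chi, chi> = 1.

Reasoning: <chi, chi> = (1/|G|) sum_C |C| * |chi(C)|^2 = (1/5)[1*|1|^2 + 1*|exp(4*I*pi/5)|^2 + 1*|exp(-2*I*pi/5)|^2 + 1*|exp(2*I*pi/5)|^2 + 1*|exp(-4*I*pi/5)|^2]
  = (1/5)[(1) + (1) + (1) + (1) + (1)] = 5/5 = 1.
(Exp terms are combined using exp(i*s)*conj(exp(i*t)) = exp(i*(s-t)), and sums of them are collapsed using the identity that for every m > 1 the m distinct m-th roots of unity sum to 0, e.g. 1 + exp(2*I*pi/3) + exp(-2*I*pi/3) = 0.)
A character is irreducible iff <chi, chi> = 1, so this representation is irreducible.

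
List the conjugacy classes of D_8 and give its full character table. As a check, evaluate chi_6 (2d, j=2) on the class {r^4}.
Conjugacy classes: {e} of size 1, {r^4} of size 1, {r^1, r^7} of size 2, {r^2, r^6} of size 2, {r^3, r^5} of size 2, {s, sr^2, ...} of size 4, {sr, sr^3, ...} of size 4.
Character table:
  irrep \ class              {e} (size 1)  {r^4} (size 1)  {r^1, r^7} (size 2)  {r^2, r^6} (size 2)  {r^3, r^5} (size 2)  {s, sr^2, ...} (size 4)  {sr, sr^3, ...} (size 4)
  chi_1 (triv)               1             1               1                    1                    1                    1                        1                       
  chi_2 (sign: r->1, s->-1)  1             1               1                    1                    1                    -1                       -1                      
  chi_3 (r->-1, s->1)        1             1               -1                   1                    -1                   1                        -1                      
  chi_4 (r->-1, s->-1)       1             1               -1                   1                    -1                   -1                       1                       
  chi_5 (2d, j=1)            2             -2              sqrt(2)              0                    -sqrt(2)             0                        0                       
  chi_6 (2d, j=2)            2             2               0                    -2                   0                    0                        0                       
  chi_7 (2d, j=3)            2             -2              -sqrt(2)             0                    sqrt(2)              0                        0                       

Spot check: chi_6 (2d, j=2) on {r^4} = 2.

Solution. D_8 has order 2*8 = 16 with 7 conjugacy classes, hence 7 irreducibles. Sum of squared dims 1 + 1 + 1 + 1 + 4 + 4 + 4 = 16 = |G|. Linear characters come from the abelianisation; the 2-dimensional irreps have character r^k -> 2*cos(2*pi*j*k/8), reflections -> 0.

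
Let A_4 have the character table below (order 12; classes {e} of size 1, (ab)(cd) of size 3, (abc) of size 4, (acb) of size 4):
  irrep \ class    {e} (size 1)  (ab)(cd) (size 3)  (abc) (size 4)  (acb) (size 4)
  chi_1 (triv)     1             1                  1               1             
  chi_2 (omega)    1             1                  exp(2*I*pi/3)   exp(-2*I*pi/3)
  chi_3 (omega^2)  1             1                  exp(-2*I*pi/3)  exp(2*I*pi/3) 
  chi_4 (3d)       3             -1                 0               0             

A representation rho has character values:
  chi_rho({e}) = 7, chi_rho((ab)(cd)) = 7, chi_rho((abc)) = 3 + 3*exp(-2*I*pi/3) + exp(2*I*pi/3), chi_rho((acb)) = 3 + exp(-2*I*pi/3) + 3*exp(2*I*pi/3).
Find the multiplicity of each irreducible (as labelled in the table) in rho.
Multiplicities: chi_1: 3, chi_2: 1, chi_3: 3, chi_4: 0.

Explanation: Use <chi_rho, chi> = (1/|G|) sum_C |C| * chi_rho(C) * conj(chi(C)) with |G| = 12 for each irreducible chi in the table:
  <chi_rho, chi_1> = (1/12)[1*(7)*conj(1) + 3*(7)*conj(1) + 4*(3 + 3*exp(-2*I*pi/3) + exp(2*I*pi/3))*conj(1) + 4*(3 + exp(-2*I*pi/3) + 3*exp(2*I*pi/3))*conj(1)]
      = (1/12)[(7) + (21) + (12 + 12*exp(-2*I*pi/3) + 4*exp(2*I*pi/3)) + (12 + 4*exp(-2*I*pi/3) + 12*exp(2*I*pi/3))] = 36/12 = 3
  <chi_rho, chi_2> = (1/12)[1*(7)*conj(1) + 3*(7)*conj(1) + 4*(3 + 3*exp(-2*I*pi/3) + exp(2*I*pi/3))*conj(exp(2*I*pi/3)) + 4*(3 + exp(-2*I*pi/3) + 3*exp(2*I*pi/3))*conj(exp(-2*I*pi/3))]
      = (1/12)[(7) + (21) + (-8) + (-8)] = 12/12 = 1
  <chi_rho, chi_3> = (1/12)[1*(7)*conj(1) + 3*(7)*conj(1) + 4*(3 + 3*exp(-2*I*pi/3) + exp(2*I*pi/3))*conj(exp(-2*I*pi/3)) + 4*(3 + exp(-2*I*pi/3) + 3*exp(2*I*pi/3))*conj(exp(2*I*pi/3))]
      = (1/12)[(7) + (21) + (12 + 4*exp(-2*I*pi/3) + 12*exp(2*I*pi/3)) + (12 + 12*exp(-2*I*pi/3) + 4*exp(2*I*pi/3))] = 36/12 = 3
  <chi_rho, chi_4> = (1/12)[1*(7)*conj(3) + 3*(7)*conj(-1) + 4*(3 + 3*exp(-2*I*pi/3) + exp(2*I*pi/3))*conj(0) + 4*(3 + exp(-2*I*pi/3) + 3*exp(2*I*pi/3))*conj(0)]
      = (1/12)[(21) + (-21) + (0) + (0)] = 0/12 = 0
(Exp terms are combined using exp(i*s)*conj(exp(i*t)) = exp(i*(s-t)), and sums of them are collapsed using the identity that for every m > 1 the m distinct m-th roots of unity sum to 0, e.g. 1 + exp(2*I*pi/3) + exp(-2*I*pi/3) = 0.)
Dimension check: dim(rho) = sum (mult * dim) = 3*1 + 1*1 + 3*1 + 0*3 = 7 = chi_rho(e) = 7.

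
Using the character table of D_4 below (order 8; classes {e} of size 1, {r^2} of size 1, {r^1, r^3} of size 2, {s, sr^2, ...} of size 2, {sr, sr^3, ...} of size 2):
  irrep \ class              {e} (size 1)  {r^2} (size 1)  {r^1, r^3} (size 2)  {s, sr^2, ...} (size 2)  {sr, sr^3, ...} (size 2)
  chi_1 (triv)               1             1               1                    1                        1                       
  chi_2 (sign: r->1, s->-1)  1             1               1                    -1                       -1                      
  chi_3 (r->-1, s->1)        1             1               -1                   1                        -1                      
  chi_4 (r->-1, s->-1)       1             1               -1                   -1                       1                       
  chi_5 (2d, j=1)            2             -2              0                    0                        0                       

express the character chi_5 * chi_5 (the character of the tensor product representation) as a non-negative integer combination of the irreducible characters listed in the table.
chi_5 tensor chi_5 = chi_1 + chi_2 + chi_3 + chi_4 (all other irreducibles have multiplicity 0).

Solution. The character of a tensor product is the pointwise product (chi_5 * chi_5)(C) = chi_5(C) * chi_5(C):
  {e}: (2)*(2), {r^2}: (-2)*(-2), {r^1, r^3}: (0)*(0), {s, sr^2, ...}: (0)*(0), {sr, sr^3, ...}: (0)*(0)
so (chi_5 * chi_5) takes values
  {e} -> 4, {r^2} -> 4, {r^1, r^3} -> 0, {s, sr^2, ...} -> 0, {sr, sr^3, ...} -> 0.
Now take the inner product of this character with each irreducible chi from the table, <chi_5*chi_5, chi> = (1/8) sum_C |C| (chi_5*chi_5)(C) conj(chi(C)):
  <chi_5*chi_5, chi_1> = (1/8)[1*(4)*conj(1) + 1*(4)*conj(1) + 2*(0)*conj(1) + 2*(0)*conj(1) + 2*(0)*conj(1)]
      = (1/8)[(4) + (4) + (0) + (0) + (0)] = 8/8 = 1
  <chi_5*chi_5, chi_2> = (1/8)[1*(4)*conj(1) + 1*(4)*conj(1) + 2*(0)*conj(1) + 2*(0)*conj(-1) + 2*(0)*conj(-1)]
      = (1/8)[(4) + (4) + (0) + (0) + (0)] = 8/8 = 1
  <chi_5*chi_5, chi_3> = (1/8)[1*(4)*conj(1) + 1*(4)*conj(1) + 2*(0)*conj(-1) + 2*(0)*conj(1) + 2*(0)*conj(-1)]
      = (1/8)[(4) + (4) + (0) + (0) + (0)] = 8/8 = 1
  <chi_5*chi_5, chi_4> = (1/8)[1*(4)*conj(1) + 1*(4)*conj(1) + 2*(0)*conj(-1) + 2*(0)*conj(-1) + 2*(0)*conj(1)]
      = (1/8)[(4) + (4) + (0) + (0) + (0)] = 8/8 = 1
  <chi_5*chi_5, chi_5> = (1/8)[1*(4)*conj(2) + 1*(4)*conj(-2) + 2*(0)*conj(0) + 2*(0)*conj(0) + 2*(0)*conj(0)]
      = (1/8)[(8) + (-8) + (0) + (0) + (0)] = 0/8 = 0
Hence the multiplicities are chi_1: 1, chi_2: 1, chi_3: 1, chi_4: 1. Dimension check: dim(chi_5)*dim(chi_5) = 2*2 = 4 and sum (mult * dim) = 1*1 + 1*1 + 1*1 + 1*1 = 4.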